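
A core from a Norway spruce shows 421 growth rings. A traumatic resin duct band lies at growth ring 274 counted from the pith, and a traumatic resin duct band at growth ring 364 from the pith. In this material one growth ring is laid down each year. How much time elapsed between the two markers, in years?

364 − 274 = 90 growth rings lie between the two events.
One growth ring per year makes the interval 90 years.

90 years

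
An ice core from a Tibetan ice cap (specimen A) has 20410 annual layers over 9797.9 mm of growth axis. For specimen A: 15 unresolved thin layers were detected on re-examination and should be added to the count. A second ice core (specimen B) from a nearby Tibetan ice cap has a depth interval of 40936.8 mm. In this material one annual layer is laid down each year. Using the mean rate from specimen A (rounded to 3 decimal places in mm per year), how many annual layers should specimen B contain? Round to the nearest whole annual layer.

Specimen A: adjusted count: 20410 + 15 = 20425 annual layers.
A: Mean rate = 9797.9 mm / 20425 years ≈ 0.480 mm/year.
B spans 40936.8 / 0.480 = 85285.00 years ≈ 85285 annual layers.

85285 annual layers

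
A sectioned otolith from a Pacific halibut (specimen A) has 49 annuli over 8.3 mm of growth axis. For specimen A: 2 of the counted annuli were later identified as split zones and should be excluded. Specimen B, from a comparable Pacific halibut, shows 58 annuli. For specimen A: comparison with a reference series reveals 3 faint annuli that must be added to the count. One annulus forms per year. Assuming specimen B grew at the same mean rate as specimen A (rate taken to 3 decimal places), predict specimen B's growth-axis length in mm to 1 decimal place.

9.6 mm

Specimen A: correcting the raw count gives 49 − 2 + 3 = 50 true annuli.
A: Extension rate ≈ 8.3 / 50 = 0.166 mm per year.
Length of B = 0.166 × 58 = 9.6 mm.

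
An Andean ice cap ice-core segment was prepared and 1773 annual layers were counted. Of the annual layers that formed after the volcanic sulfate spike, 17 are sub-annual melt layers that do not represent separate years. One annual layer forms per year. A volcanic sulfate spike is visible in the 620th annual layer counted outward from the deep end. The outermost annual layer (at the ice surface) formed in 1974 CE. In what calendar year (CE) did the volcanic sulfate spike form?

Between annual layer 620 and the ice surface there are 1773 − 620 = 1153 annual layers.
Removing the 17 false annual layers leaves 1153 − 17 = 1136 true annual layers beyond the volcanic sulfate spike.
1974 − 1136 = 838 CE.

838 CE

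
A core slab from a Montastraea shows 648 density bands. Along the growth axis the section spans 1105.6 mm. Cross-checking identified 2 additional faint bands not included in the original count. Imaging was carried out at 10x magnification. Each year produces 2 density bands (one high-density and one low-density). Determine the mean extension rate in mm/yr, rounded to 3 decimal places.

True density band count = 648 + 2 = 650.
650 density bands at 2 per year is 650 / 2 = 325 years.
Extension rate ≈ 1105.6 / 325 = 3.402 mm/yr.

3.402 mm/yr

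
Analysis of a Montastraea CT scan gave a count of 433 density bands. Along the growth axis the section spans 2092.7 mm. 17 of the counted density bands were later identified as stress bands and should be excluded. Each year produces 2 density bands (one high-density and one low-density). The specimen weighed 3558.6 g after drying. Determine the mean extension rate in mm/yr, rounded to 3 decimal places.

10.061 mm/yr

Correcting the raw count gives 433 − 17 = 416 true density bands.
Dividing by 2 density bands per year: 416 / 2 = 208 years.
2092.7 mm over 208 years gives 2092.7 / 208 ≈ 10.061 mm/yr.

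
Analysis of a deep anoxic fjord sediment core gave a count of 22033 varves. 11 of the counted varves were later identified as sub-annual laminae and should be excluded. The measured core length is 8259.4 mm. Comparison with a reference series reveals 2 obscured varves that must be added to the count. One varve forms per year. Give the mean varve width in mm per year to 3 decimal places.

Correcting the raw count gives 22033 − 11 + 2 = 22024 true varves.
Extension rate ≈ 8259.4 / 22024 = 0.375 mm per year.

0.375 mm per year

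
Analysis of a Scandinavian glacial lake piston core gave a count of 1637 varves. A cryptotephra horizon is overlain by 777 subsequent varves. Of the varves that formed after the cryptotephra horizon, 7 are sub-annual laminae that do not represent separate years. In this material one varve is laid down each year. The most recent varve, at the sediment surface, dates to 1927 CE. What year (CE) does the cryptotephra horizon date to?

1157 CE

777 varves formed after the cryptotephra horizon.
777 − 7 false = 770 true varves after the cryptotephra horizon.
Counting back 770 years from 1927 CE places the cryptotephra horizon in 1927 − 770 = 1157 CE.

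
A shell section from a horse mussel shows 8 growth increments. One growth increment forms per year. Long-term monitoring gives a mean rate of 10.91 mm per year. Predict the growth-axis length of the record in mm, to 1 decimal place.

87.3 mm

The record spans 8 years at 10.91 mm per year.
Predicted length = 10.91 mm/year × 8 years = 87.3 mm.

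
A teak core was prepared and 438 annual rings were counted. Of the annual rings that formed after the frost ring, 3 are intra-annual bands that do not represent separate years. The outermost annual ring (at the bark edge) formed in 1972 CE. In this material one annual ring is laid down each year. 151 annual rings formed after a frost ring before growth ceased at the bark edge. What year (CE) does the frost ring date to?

1824 CE

151 annual rings formed after the frost ring.
Excluding 3 false annual rings: 151 − 3 = 148.
Counting back 148 years from 1972 CE places the frost ring in 1972 − 148 = 1824 CE.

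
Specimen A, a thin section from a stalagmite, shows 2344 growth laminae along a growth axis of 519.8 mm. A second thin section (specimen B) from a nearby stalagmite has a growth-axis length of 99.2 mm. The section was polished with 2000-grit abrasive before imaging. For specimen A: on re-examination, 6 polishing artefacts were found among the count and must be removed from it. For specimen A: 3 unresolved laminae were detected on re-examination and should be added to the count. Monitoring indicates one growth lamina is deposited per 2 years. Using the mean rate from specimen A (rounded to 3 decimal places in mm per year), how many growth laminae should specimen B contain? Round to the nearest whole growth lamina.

447 growth laminae

Specimen A: adjusted count: 2344 − 6 + 3 = 2341 growth laminae.
Specimen A: at 2 years per growth lamina, 2341 × 2 = 4682 years.
A: Extension rate ≈ 519.8 / 4682 = 0.111 mm/year.
Specimen B: 99.2 mm / 0.111 mm per year = 893.69 years; at 2 years per growth lamina that is 893.69 / 2 ≈ 447 growth laminae.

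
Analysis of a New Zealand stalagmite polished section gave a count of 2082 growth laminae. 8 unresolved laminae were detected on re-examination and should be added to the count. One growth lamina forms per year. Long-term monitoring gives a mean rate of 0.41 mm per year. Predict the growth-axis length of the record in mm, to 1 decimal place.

Adjusted count: 2082 + 8 = 2090 growth laminae.
Length ≈ 0.41 × 2090 = 856.9 mm.

856.9 mm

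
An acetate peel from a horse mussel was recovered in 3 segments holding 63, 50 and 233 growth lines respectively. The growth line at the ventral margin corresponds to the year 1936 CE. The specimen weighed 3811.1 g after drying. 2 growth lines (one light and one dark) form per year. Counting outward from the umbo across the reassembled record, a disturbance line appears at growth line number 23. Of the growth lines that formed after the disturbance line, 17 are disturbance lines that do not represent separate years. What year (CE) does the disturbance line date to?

Total growth lines = 63 + 50 + 233 = 346.
Between growth line 23 and the ventral margin there are 346 − 23 = 323 growth lines.
Excluding 17 false growth lines: 323 − 17 = 306.
306 growth lines at 2 per year is 306 / 2 = 153 years.
Counting back 153 years from 1936 CE places the disturbance line in 1936 − 153 = 1783 CE.

1783 CE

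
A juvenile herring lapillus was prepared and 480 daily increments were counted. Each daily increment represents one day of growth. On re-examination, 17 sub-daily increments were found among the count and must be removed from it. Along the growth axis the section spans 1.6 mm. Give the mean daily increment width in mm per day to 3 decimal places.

True daily increment count = 480 − 17 = 463.
1.6 mm over 463 days gives 1.6 / 463 ≈ 0.003 mm per day.

0.003 mm per day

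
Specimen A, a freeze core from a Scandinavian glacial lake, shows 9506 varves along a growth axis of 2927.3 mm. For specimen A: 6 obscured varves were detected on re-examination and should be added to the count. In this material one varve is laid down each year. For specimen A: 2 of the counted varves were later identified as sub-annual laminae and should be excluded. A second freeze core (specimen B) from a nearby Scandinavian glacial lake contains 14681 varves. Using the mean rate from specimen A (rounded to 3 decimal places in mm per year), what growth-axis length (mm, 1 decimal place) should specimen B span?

Specimen A: correcting the raw count gives 9506 − 2 + 6 = 9510 true varves.
A: Mean rate = 2927.3 mm / 9510 years ≈ 0.308 mm/year.
Length of B = 0.308 × 14681 = 4521.7 mm.

4521.7 mm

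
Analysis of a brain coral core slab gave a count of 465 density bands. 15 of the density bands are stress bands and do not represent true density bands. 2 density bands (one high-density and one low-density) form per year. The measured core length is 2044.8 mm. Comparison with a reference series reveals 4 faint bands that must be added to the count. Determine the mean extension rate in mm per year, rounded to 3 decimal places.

After corrections the count is 465 − 15 + 4 = 454 density bands.
Dividing by 2 density bands per year: 454 / 2 = 227 years.
Extension rate ≈ 2044.8 / 227 = 9.008 mm per year.

9.008 mm per year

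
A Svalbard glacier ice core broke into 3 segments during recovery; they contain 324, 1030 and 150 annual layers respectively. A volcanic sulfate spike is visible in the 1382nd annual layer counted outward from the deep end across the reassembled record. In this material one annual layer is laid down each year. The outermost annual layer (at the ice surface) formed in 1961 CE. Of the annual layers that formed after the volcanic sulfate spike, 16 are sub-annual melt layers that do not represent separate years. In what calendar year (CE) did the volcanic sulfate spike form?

1855 CE

Total annual layers = 324 + 1030 + 150 = 1504.
Between annual layer 1382 and the ice surface there are 1504 − 1382 = 122 annual layers.
122 − 16 false = 106 true annual layers after the volcanic sulfate spike.
The annual layer at the ice surface is 1961 CE, so the volcanic sulfate spike dates to 1961 − 106 = 1855 CE.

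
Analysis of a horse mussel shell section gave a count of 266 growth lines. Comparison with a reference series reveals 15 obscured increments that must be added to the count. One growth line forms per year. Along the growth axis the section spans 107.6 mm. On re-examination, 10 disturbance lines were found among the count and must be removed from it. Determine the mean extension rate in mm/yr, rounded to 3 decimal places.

True growth line count = 266 − 10 + 15 = 271.
Extension rate ≈ 107.6 / 271 = 0.397 mm/yr.

0.397 mm/yr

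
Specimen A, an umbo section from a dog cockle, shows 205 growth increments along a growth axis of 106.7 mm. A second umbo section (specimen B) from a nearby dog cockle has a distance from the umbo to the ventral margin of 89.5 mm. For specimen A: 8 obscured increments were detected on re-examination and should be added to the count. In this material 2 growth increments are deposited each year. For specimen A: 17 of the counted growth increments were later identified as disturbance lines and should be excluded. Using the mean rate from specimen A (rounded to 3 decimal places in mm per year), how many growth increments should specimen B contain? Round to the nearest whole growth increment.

164 growth increments

Specimen A: correcting the raw count gives 205 − 17 + 8 = 196 true growth increments.
Specimen A: with 2 growth increments per year, 196 / 2 = 98 years.
A: 106.7 mm over 98 years gives 106.7 / 98 ≈ 1.089 mm/year.
For B, 89.5 / 1.089 = 82.19 years; at 2 growth increments per year that is 82.19 × 2 ≈ 164 growth increments.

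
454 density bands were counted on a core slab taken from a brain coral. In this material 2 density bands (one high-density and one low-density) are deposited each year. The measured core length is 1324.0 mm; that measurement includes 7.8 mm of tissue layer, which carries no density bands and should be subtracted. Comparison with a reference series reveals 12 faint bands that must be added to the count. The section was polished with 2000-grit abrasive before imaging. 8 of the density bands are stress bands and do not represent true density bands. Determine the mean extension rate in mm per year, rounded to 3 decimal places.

5.748 mm per year

After corrections the count is 454 − 8 + 12 = 458 density bands.
With 2 density bands per year, 458 / 2 = 229 years.
Removing the 7.8 mm offcut leaves 1324.0 − 7.8 = 1316.2 mm.
Mean rate = 1316.2 mm / 229 years ≈ 5.748 mm per year.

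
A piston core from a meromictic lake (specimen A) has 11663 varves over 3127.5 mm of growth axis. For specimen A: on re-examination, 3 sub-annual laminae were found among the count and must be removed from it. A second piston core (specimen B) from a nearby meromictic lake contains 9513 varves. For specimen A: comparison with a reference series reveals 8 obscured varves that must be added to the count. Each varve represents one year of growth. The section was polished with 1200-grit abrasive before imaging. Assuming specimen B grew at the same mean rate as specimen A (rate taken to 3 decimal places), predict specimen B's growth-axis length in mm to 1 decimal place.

Specimen A: after corrections the count is 11663 − 3 + 8 = 11668 varves.
A: 3127.5 mm over 11668 years gives 3127.5 / 11668 ≈ 0.268 mm/yr.
Length of B = 0.268 × 9513 = 2549.5 mm.

2549.5 mm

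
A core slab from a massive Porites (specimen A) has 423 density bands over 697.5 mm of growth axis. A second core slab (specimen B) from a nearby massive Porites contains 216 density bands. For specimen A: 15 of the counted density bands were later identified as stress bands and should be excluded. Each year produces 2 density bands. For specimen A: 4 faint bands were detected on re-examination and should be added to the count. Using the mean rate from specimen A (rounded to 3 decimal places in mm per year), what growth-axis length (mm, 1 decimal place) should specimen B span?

Specimen A: true density band count = 423 − 15 + 4 = 412.
Specimen A: 412 density bands at 2 per year is 412 / 2 = 206 years.
A: 697.5 mm over 206 years gives 697.5 / 206 ≈ 3.386 mm/year.
Specimen B: dividing by 2 density bands per year: 216 / 2 = 108 years. B's length ≈ 3.386 × 108 = 365.7 mm.

365.7 mm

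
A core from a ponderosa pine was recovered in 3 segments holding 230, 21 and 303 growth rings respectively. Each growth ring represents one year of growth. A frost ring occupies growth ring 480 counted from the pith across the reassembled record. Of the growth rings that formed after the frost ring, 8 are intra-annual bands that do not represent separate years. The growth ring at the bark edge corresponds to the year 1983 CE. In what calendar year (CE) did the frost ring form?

Total growth rings = 230 + 21 + 303 = 554.
554 − 480 = 74 growth rings lie beyond the frost ring toward the bark edge.
74 − 8 false = 66 true growth rings after the frost ring.
Counting back 66 years from 1983 CE places the frost ring in 1983 − 66 = 1917 CE.

1917 CE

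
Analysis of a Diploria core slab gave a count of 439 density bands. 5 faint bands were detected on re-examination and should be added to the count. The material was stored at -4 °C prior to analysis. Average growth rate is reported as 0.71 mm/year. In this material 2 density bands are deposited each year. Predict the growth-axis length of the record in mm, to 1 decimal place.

157.6 mm

After corrections the count is 439 + 5 = 444 density bands.
With 2 density bands per year, 444 / 2 = 222 years.
Predicted length = 0.71 mm/year × 222 years = 157.6 mm.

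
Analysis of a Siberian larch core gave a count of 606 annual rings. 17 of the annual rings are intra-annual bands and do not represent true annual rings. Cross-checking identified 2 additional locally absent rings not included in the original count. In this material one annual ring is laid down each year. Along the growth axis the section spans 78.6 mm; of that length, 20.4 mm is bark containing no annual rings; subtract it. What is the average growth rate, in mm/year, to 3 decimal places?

0.098 mm/year

After corrections the count is 606 − 17 + 2 = 591 annual rings.
Removing the 20.4 mm offcut leaves 78.6 − 20.4 = 58.2 mm.
58.2 mm over 591 years gives 58.2 / 591 ≈ 0.098 mm/year.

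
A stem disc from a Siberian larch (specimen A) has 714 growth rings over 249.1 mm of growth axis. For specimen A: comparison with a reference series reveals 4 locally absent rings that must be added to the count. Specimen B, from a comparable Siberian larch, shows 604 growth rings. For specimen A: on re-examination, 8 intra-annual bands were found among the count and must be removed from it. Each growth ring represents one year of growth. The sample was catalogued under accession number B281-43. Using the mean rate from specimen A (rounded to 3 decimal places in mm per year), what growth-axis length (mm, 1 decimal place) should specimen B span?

212.0 mm

Specimen A: true growth ring count = 714 − 8 + 4 = 710.
A: 249.1 mm over 710 years gives 249.1 / 710 ≈ 0.351 mm/year.
For B, 0.351 mm/year × 604 years = 212.0 mm.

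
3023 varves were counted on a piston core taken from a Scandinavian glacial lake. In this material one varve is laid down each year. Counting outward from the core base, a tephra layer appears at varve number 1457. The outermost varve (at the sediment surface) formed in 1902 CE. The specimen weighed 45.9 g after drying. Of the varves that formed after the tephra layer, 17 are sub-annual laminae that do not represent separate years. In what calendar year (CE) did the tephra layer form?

3023 − 1457 = 1566 varves lie beyond the tephra layer toward the sediment surface.
1566 − 17 false = 1549 true varves after the tephra layer.
1902 − 1549 = 353 CE.

353 CE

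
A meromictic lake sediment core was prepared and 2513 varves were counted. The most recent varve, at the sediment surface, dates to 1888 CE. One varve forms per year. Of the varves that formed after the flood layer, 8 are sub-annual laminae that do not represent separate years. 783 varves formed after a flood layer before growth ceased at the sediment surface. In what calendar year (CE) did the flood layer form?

783 varves formed after the flood layer.
Removing the 8 false varves leaves 783 − 8 = 775 true varves beyond the flood layer.
The varve at the sediment surface is 1888 CE, so the flood layer dates to 1888 − 775 = 1113 CE.

1113 CE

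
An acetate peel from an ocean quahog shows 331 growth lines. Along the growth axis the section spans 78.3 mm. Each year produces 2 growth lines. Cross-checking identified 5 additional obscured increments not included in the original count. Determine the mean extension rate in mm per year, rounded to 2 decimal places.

0.47 mm per year

True growth line count = 331 + 5 = 336.
With 2 growth lines per year, 336 / 2 = 168 years.
78.3 mm over 168 years gives 78.3 / 168 ≈ 0.47 mm per year.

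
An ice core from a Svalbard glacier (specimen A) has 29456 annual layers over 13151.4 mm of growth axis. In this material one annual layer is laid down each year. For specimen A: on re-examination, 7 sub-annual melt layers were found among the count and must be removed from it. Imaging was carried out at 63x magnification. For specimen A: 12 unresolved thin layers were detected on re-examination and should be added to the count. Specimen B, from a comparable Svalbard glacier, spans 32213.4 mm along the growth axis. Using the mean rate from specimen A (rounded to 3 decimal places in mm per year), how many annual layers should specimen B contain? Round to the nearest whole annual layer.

72227 annual layers

Specimen A: true annual layer count = 29456 − 7 + 12 = 29461.
A: 13151.4 mm over 29461 years gives 13151.4 / 29461 ≈ 0.446 mm/yr.
For B, 32213.4 / 0.446 = 72227.35 years ≈ 72227 annual layers.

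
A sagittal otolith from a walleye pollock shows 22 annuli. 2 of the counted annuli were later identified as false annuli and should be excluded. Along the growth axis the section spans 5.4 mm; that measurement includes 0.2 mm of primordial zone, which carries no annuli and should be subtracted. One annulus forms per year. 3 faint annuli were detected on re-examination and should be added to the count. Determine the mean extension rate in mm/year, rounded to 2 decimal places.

After corrections the count is 22 − 2 + 3 = 23 annuli.
The growth record spans 5.4 − 0.2 = 5.2 mm.
Mean rate = 5.2 mm / 23 years ≈ 0.23 mm/year.

0.23 mm/year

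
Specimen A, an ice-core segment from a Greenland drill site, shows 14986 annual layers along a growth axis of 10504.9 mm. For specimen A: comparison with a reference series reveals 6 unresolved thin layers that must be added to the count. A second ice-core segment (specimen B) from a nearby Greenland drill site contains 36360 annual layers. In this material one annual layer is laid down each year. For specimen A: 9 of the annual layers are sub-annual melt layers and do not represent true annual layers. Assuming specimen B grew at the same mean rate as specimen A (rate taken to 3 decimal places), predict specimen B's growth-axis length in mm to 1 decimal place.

25488.4 mm

Specimen A: correcting the raw count gives 14986 − 9 + 6 = 14983 true annual layers.
A: Mean rate = 10504.9 mm / 14983 years ≈ 0.701 mm/yr.
For B, 0.701 mm/year × 36360 years = 25488.4 mm.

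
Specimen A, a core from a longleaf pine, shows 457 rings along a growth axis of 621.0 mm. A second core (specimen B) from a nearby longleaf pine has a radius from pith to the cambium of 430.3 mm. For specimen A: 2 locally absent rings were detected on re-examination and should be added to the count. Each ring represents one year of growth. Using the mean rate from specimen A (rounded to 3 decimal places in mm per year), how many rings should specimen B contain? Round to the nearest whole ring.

Specimen A: true ring count = 457 + 2 = 459.
A: Extension rate ≈ 621.0 / 459 = 1.353 mm/yr.
B spans 430.3 / 1.353 = 318.03 years ≈ 318 rings.

318 rings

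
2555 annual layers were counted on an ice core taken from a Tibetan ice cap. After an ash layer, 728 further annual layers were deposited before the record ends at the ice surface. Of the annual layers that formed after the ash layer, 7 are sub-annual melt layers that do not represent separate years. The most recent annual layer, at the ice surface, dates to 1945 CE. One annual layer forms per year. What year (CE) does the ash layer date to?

728 annual layers formed after the ash layer.
Removing the 7 false annual layers leaves 728 − 7 = 721 true annual layers beyond the ash layer.
Counting back 721 years from 1945 CE places the ash layer in 1945 − 721 = 1224 CE.

1224 CE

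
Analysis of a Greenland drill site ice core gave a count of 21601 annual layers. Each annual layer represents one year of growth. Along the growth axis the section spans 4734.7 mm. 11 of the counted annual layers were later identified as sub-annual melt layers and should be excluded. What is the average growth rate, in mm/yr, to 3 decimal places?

0.219 mm/yr

True annual layer count = 21601 − 11 = 21590.
Mean rate = 4734.7 mm / 21590 years ≈ 0.219 mm/yr.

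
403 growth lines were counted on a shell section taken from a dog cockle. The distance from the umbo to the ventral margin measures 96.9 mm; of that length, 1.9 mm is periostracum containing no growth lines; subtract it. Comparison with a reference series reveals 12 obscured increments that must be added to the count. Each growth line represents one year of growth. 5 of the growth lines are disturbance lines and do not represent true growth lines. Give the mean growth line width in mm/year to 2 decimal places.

After corrections the count is 403 − 5 + 12 = 410 growth lines.
Net length = 96.9 − 1.9 = 95.0 mm.
95.0 mm over 410 years gives 95.0 / 410 ≈ 0.23 mm/year.

0.23 mm/year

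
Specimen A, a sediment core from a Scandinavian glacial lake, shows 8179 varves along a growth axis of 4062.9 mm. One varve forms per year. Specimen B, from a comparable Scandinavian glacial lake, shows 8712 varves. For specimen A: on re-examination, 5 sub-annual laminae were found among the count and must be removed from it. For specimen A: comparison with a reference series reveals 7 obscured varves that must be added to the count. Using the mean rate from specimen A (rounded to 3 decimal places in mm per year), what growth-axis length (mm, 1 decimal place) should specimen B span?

Specimen A: correcting the raw count gives 8179 − 5 + 7 = 8181 true varves.
A: 4062.9 mm over 8181 years gives 4062.9 / 8181 ≈ 0.497 mm/yr.
Length of B = 0.497 × 8712 = 4329.9 mm.

4329.9 mm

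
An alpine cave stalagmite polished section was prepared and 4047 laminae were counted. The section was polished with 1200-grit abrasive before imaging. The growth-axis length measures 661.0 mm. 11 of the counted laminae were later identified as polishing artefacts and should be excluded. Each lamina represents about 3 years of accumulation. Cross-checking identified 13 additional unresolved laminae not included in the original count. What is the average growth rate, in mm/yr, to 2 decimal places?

0.05 mm/yr

After corrections the count is 4047 − 11 + 13 = 4049 laminae.
At 3 years per lamina, 4049 × 3 = 12147 years.
Extension rate ≈ 661.0 / 12147 = 0.05 mm/yr.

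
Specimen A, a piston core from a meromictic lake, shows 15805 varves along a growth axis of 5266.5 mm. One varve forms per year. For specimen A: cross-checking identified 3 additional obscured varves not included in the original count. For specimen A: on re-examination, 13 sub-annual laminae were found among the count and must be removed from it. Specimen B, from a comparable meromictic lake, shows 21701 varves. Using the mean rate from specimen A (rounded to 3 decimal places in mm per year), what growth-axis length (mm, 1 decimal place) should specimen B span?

7226.4 mm

Specimen A: adjusted count: 15805 − 13 + 3 = 15795 varves.
A: 5266.5 mm over 15795 years gives 5266.5 / 15795 ≈ 0.333 mm/year.
B's length ≈ 0.333 × 21701 = 7226.4 mm.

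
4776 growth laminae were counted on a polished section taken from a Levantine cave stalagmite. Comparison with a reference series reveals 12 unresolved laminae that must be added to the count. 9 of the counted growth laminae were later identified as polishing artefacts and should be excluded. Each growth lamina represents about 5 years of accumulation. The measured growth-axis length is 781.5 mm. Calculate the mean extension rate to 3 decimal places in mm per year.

0.033 mm per year

Correcting the raw count gives 4776 − 9 + 12 = 4779 true growth laminae.
4779 growth laminae at 5 years each span 4779 × 5 = 23895 years.
Extension rate ≈ 781.5 / 23895 = 0.033 mm per year.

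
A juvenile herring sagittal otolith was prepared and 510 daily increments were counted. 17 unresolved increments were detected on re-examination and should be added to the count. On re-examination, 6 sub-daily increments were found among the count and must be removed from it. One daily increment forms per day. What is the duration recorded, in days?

521 days

Adjusted count: 510 − 6 + 17 = 521 daily increments.
At one daily increment per day, that is 521 days.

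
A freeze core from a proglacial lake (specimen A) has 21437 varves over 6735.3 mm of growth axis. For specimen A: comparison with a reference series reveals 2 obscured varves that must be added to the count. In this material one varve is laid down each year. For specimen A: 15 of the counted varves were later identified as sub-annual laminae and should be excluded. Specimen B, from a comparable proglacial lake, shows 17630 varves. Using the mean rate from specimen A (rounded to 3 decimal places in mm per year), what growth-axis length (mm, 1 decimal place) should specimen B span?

5535.8 mm

Specimen A: adjusted count: 21437 − 15 + 2 = 21424 varves.
A: Mean rate = 6735.3 mm / 21424 years ≈ 0.314 mm/yr.
Length of B = 0.314 × 17630 = 5535.8 mm.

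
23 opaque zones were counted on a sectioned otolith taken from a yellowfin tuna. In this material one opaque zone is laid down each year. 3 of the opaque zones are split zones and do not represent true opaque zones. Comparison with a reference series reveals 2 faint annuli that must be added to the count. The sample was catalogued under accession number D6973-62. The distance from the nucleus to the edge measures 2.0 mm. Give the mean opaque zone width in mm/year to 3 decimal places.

True opaque zone count = 23 − 3 + 2 = 22.
2.0 mm over 22 years gives 2.0 / 22 ≈ 0.091 mm/year.

0.091 mm/year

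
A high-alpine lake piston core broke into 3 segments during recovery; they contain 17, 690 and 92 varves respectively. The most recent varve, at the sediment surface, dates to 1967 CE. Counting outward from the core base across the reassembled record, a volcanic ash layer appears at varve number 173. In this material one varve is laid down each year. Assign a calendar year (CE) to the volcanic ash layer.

1341 CE

Total varves = 17 + 690 + 92 = 799.
The volcanic ash layer sits at varve 173 from the core base, so 799 − 173 = 626 varves formed after it.
Counting back 626 years from 1967 CE places the volcanic ash layer in 1967 − 626 = 1341 CE.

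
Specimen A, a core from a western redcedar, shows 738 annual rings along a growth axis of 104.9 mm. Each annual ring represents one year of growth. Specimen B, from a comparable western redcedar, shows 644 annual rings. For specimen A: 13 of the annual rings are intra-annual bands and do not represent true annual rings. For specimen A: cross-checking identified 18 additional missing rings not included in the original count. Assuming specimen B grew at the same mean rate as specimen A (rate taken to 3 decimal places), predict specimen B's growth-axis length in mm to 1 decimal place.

90.8 mm

Specimen A: correcting the raw count gives 738 − 13 + 18 = 743 true annual rings.
A: 104.9 mm over 743 years gives 104.9 / 743 ≈ 0.141 mm/yr.
Length of B = 0.141 × 644 = 90.8 mm.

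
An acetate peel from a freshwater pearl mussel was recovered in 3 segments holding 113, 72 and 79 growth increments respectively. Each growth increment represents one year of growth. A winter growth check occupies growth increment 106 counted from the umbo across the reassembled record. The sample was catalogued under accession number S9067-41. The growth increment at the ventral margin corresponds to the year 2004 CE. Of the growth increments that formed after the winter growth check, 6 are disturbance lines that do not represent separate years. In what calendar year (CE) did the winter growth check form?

1852 CE

Total growth increments = 113 + 72 + 79 = 264.
Between growth increment 106 and the ventral margin there are 264 − 106 = 158 growth increments.
Removing the 6 false growth increments leaves 158 − 6 = 152 true growth increments beyond the winter growth check.
2004 − 152 = 1852 CE.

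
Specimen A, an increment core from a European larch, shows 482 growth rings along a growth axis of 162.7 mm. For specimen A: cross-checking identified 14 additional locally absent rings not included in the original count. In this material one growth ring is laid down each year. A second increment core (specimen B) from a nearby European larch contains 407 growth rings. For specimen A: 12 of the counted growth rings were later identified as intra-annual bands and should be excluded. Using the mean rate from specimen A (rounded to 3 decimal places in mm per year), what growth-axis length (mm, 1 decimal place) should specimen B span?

Specimen A: true growth ring count = 482 − 12 + 14 = 484.
A: Mean rate = 162.7 mm / 484 years ≈ 0.336 mm/yr.
Length of B = 0.336 × 407 = 136.8 mm.

136.8 mm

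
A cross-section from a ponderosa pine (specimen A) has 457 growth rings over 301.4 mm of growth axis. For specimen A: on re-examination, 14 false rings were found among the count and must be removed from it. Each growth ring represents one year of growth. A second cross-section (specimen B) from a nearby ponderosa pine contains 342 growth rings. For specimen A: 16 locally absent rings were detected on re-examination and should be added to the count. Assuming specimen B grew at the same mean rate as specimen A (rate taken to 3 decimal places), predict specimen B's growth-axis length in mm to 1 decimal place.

Specimen A: correcting the raw count gives 457 − 14 + 16 = 459 true growth rings.
A: 301.4 mm over 459 years gives 301.4 / 459 ≈ 0.657 mm/yr.
B's length ≈ 0.657 × 342 = 224.7 mm.

224.7 mm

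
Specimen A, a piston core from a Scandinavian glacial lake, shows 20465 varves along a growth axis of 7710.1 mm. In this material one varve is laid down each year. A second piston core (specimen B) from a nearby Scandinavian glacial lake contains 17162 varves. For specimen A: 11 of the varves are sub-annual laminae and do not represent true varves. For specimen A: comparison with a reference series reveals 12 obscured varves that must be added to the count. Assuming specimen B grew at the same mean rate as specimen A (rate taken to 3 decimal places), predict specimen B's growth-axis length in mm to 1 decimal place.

6470.1 mm

Specimen A: correcting the raw count gives 20465 − 11 + 12 = 20466 true varves.
A: 7710.1 mm over 20466 years gives 7710.1 / 20466 ≈ 0.377 mm/year.
For B, 0.377 mm/year × 17162 years = 6470.1 mm.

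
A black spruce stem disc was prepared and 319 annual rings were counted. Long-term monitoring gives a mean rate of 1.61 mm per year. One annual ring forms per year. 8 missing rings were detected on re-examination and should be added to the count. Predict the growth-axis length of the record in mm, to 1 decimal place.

526.5 mm

After corrections the count is 319 + 8 = 327 annual rings.
327 years at 1.61 mm/year gives 1.61 × 327 = 526.5 mm.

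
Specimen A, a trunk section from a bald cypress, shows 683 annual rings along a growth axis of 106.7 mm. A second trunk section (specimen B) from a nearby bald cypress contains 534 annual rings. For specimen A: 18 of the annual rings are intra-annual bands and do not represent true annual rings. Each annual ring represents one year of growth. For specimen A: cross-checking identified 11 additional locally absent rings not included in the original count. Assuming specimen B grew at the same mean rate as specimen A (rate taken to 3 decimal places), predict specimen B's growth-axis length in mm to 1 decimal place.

84.4 mm

Specimen A: correcting the raw count gives 683 − 18 + 11 = 676 true annual rings.
A: Extension rate ≈ 106.7 / 676 = 0.158 mm/yr.
For B, 0.158 mm/year × 534 years = 84.4 mm.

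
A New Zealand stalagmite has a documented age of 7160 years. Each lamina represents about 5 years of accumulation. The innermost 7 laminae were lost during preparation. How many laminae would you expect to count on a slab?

1425 laminae

At 5 years per lamina, 7160 / 5 = 1432 laminae are expected.
Subtracting the 7 laminae not captured gives 1432 − 7 = 1425 laminae in the record.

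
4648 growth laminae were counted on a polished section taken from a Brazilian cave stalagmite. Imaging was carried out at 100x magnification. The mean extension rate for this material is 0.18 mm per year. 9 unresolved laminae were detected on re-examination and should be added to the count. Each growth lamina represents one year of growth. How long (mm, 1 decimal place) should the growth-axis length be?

True growth lamina count = 4648 + 9 = 4657.
4657 years at 0.18 mm/year gives 0.18 × 4657 = 838.3 mm.

838.3 mm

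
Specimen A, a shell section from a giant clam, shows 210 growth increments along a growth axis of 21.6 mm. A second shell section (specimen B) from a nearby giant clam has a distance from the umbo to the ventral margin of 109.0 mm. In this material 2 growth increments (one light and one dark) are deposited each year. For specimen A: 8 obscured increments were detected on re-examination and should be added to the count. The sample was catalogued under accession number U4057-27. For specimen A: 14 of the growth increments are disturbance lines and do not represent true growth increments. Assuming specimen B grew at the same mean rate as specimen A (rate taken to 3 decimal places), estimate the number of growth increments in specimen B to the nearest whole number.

Specimen A: after corrections the count is 210 − 14 + 8 = 204 growth increments.
Specimen A: 204 growth increments at 2 per year is 204 / 2 = 102 years.
A: Extension rate ≈ 21.6 / 102 = 0.212 mm per year.
B spans 109.0 / 0.212 = 514.15 years; at 2 growth increments per year that is 514.15 × 2 ≈ 1028 growth increments.

1028 growth increments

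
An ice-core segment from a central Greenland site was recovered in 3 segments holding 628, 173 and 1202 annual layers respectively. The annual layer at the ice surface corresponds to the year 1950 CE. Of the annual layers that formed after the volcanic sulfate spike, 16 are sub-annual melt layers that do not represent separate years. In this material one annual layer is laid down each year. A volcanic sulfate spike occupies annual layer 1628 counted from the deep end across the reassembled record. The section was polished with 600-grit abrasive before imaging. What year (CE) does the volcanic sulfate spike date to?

1591 CE

Total annual layers = 628 + 173 + 1202 = 2003.
The volcanic sulfate spike sits at annual layer 1628 from the deep end, so 2003 − 1628 = 375 annual layers formed after it.
Excluding 16 false annual layers: 375 − 16 = 359.
Counting back 359 years from 1950 CE places the volcanic sulfate spike in 1950 − 359 = 1591 CE.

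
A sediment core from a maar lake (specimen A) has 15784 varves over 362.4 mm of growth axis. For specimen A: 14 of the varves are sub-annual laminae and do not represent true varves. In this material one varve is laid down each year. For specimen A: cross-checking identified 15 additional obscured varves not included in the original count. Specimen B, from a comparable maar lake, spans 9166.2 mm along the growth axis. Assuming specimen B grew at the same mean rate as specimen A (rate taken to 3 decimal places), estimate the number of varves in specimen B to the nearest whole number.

Specimen A: adjusted count: 15784 − 14 + 15 = 15785 varves.
A: Extension rate ≈ 362.4 / 15785 = 0.023 mm/yr.
For B, 9166.2 / 0.023 = 398530.43 years ≈ 398530 varves.

398530 varves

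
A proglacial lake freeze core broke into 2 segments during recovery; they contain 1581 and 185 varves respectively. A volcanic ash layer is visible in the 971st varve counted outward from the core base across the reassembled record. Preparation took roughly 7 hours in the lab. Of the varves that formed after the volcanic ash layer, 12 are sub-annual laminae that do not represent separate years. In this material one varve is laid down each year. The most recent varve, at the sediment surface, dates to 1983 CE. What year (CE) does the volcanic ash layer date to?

Total varves = 1581 + 185 = 1766.
1766 − 971 = 795 varves lie beyond the volcanic ash layer toward the sediment surface.
Removing the 12 false varves leaves 795 − 12 = 783 true varves beyond the volcanic ash layer.
The varve at the sediment surface is 1983 CE, so the volcanic ash layer dates to 1983 − 783 = 1200 CE.

1200 CE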